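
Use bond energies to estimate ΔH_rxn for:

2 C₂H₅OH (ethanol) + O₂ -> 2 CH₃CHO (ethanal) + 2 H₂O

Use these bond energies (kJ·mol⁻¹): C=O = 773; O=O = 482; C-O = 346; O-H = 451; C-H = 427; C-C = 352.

ΔH ≈ −420 kJ

Bonds broken (reactants):
  C-C: 2 × 352 = 704
  C-H: 10 × 427 = 4270
  C-O: 2 × 346 = 692
  O-H: 2 × 451 = 902
  O=O: 1 × 482 = 482
  Σ(broken) = 7050 kJ
Bonds formed (products):
  C-C: 2 × 352 = 704
  C-H: 8 × 427 = 3416
  C=O: 2 × 773 = 1546
  O-H: 4 × 451 = 1804
  Σ(formed) = 7470 kJ
ΔH = Σ(broken) − Σ(formed) = 7050 − 7470 = −420 kJ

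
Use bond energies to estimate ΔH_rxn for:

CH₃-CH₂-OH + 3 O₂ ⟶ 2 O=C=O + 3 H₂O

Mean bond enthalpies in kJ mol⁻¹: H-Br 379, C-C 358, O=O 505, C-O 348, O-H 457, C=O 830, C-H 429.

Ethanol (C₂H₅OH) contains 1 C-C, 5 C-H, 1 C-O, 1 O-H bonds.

Bonds broken (reactants):
  C-C: 1 × 358 = 358
  C-H: 5 × 429 = 2145
  C-O: 1 × 348 = 348
  O-H: 1 × 457 = 457
  O=O: 3 × 505 = 1515
  Σ(broken) = 4823 kJ
Bonds formed (products):
  C=O: 4 × 830 = 3320
  O-H: 6 × 457 = 2742
  Σ(formed) = 6062 kJ
ΔH = Σ(broken) − Σ(formed) = 4823 − 6062 = −1239 kJ

ΔH ≈ −1239 kJ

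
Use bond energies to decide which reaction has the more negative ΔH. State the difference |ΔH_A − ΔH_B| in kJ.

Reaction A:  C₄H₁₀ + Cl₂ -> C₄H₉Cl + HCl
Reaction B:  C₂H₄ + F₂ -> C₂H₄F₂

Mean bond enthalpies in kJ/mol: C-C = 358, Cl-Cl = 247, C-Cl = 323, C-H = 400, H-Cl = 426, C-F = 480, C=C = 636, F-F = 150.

Reaction A:
  Bonds broken (reactants):
    C-C: 3 × 358 = 1074
    C-H: 10 × 400 = 4000
    Cl-Cl: 1 × 247 = 247
    Σ(broken) = 5321 kJ
  Bonds formed (products):
    C-C: 3 × 358 = 1074
    C-Cl: 1 × 323 = 323
    C-H: 9 × 400 = 3600
    H-Cl: 1 × 426 = 426
    Σ(formed) = 5423 kJ
  ΔH_A = 5321 − 5423 = −102 kJ
Reaction B:
  Bonds broken (reactants):
    C-H: 4 × 400 = 1600
    C=C: 1 × 636 = 636
    F-F: 1 × 150 = 150
    Σ(broken) = 2386 kJ
  Bonds formed (products):
    C-C: 1 × 358 = 358
    C-F: 2 × 480 = 960
    C-H: 4 × 400 = 1600
    Σ(formed) = 2918 kJ
  ΔH_B = 2386 − 2918 = −532 kJ
ΔH_A − ΔH_B = +430 kJ, so reaction B has the more negative ΔH; |ΔH_A − ΔH_B| = 430 kJ.

Reaction B, by 430 kJ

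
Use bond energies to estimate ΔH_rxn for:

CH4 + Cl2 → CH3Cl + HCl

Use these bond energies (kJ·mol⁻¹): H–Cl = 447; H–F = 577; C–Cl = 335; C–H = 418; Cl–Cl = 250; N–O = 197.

ΔH ≈ −114 kJ

Bonds broken (reactants):
  C–H: 4 × 418 = 1672
  Cl–Cl: 1 × 250 = 250
  Σ(broken) = 1922 kJ
Bonds formed (products):
  C–Cl: 1 × 335 = 335
  C–H: 3 × 418 = 1254
  H–Cl: 1 × 447 = 447
  Σ(formed) = 2036 kJ
ΔH = Σ(broken) − Σ(formed) = 1922 − 2036 = −114 kJ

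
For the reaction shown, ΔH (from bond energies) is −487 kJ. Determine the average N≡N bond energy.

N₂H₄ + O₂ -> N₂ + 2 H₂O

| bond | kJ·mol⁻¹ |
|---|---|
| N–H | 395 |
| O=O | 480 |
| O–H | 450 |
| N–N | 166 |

Let D be the N≡N bond energy.
Σ(broken) = 4×395 + 1×166 + 1×480 = 2226
Σ(formed) = 1×D + 4×450 = 1800 + D
ΔH = Σ(broken) − Σ(formed) = (2226) − (1800 + D) = +426 − D
Setting this equal to −487 kJ gives D = 913 kJ/mol.

D(N≡N) ≈ 913 kJ/mol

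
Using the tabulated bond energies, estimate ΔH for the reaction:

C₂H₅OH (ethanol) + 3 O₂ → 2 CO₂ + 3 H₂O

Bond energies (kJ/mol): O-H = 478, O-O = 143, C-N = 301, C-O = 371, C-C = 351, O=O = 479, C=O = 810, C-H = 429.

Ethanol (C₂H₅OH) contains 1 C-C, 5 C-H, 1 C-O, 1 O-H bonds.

Bonds broken (reactants):
  C-C: 1 × 351 = 351
  C-H: 5 × 429 = 2145
  C-O: 1 × 371 = 371
  O-H: 1 × 478 = 478
  O=O: 3 × 479 = 1437
  Σ(broken) = 4782 kJ
Bonds formed (products):
  C=O: 4 × 810 = 3240
  O-H: 6 × 478 = 2868
  Σ(formed) = 6108 kJ
ΔH = Σ(broken) − Σ(formed) = 4782 − 6108 = −1326 kJ

ΔH ≈ −1326 kJ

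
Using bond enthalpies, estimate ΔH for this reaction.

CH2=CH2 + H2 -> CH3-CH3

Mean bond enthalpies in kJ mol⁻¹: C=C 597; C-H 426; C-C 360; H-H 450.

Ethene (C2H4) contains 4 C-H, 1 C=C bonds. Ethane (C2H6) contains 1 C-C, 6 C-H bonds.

ΔH ≈ −165 kJ

Bonds broken (reactants):
  C-H: 4 × 426 = 1704
  C=C: 1 × 597 = 597
  H-H: 1 × 450 = 450
  Σ(broken) = 2751 kJ
Bonds formed (products):
  C-C: 1 × 360 = 360
  C-H: 6 × 426 = 2556
  Σ(formed) = 2916 kJ
ΔH = Σ(broken) − Σ(formed) = 2751 − 2916 = −165 kJ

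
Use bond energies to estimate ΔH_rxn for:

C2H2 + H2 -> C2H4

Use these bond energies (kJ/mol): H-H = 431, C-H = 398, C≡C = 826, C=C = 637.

ΔH ≈ −176 kJ

Bonds broken (reactants):
  C≡C: 1 × 826 = 826
  C-H: 2 × 398 = 796
  H-H: 1 × 431 = 431
  Σ(broken) = 2053 kJ
Bonds formed (products):
  C-H: 4 × 398 = 1592
  C=C: 1 × 637 = 637
  Σ(formed) = 2229 kJ
ΔH = Σ(broken) − Σ(formed) = 2053 − 2229 = −176 kJ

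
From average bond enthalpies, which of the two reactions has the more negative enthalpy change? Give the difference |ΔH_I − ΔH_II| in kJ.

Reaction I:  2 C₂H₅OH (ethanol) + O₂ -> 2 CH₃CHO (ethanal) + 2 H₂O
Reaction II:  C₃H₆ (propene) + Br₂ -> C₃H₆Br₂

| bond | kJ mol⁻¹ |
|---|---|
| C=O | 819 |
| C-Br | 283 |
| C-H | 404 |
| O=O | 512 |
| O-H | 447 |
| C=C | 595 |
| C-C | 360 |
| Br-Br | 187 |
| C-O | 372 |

Reaction I, by 324 kJ

Reaction I:
  Bonds broken (reactants):
    C-C: 2 × 360 = 720
    C-H: 10 × 404 = 4040
    C-O: 2 × 372 = 744
    O-H: 2 × 447 = 894
    O=O: 1 × 512 = 512
    Σ(broken) = 6910 kJ
  Bonds formed (products):
    C-C: 2 × 360 = 720
    C-H: 8 × 404 = 3232
    C=O: 2 × 819 = 1638
    O-H: 4 × 447 = 1788
    Σ(formed) = 7378 kJ
  ΔH_I = 6910 − 7378 = −468 kJ
Reaction II:
  Bonds broken (reactants):
    Br-Br: 1 × 187 = 187
    C-C: 1 × 360 = 360
    C-H: 6 × 404 = 2424
    C=C: 1 × 595 = 595
    Σ(broken) = 3566 kJ
  Bonds formed (products):
    C-Br: 2 × 283 = 566
    C-C: 2 × 360 = 720
    C-H: 6 × 404 = 2424
    Σ(formed) = 3710 kJ
  ΔH_II = 3566 − 3710 = −144 kJ
ΔH_I − ΔH_II = −324 kJ, so reaction I has the more negative ΔH; |ΔH_I − ΔH_II| = 324 kJ.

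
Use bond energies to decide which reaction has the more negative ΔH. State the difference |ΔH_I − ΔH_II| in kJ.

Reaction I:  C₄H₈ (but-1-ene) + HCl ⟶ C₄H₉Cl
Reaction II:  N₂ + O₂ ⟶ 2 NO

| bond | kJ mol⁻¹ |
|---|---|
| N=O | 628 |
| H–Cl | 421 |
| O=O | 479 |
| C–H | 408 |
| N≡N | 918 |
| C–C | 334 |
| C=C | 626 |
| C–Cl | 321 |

Reaction I, by 157 kJ

Reaction I:
  Bonds broken (reactants):
    C–C: 2 × 334 = 668
    C–H: 8 × 408 = 3264
    C=C: 1 × 626 = 626
    H–Cl: 1 × 421 = 421
    Σ(broken) = 4979 kJ
  Bonds formed (products):
    C–C: 3 × 334 = 1002
    C–Cl: 1 × 321 = 321
    C–H: 9 × 408 = 3672
    Σ(formed) = 4995 kJ
  ΔH_I = 4979 − 4995 = −16 kJ
Reaction II:
  Bonds broken (reactants):
    N≡N: 1 × 918 = 918
    O=O: 1 × 479 = 479
    Σ(broken) = 1397 kJ
  Bonds formed (products):
    N=O: 2 × 628 = 1256
    Σ(formed) = 1256 kJ
  ΔH_II = 1397 − 1256 = +141 kJ
ΔH_I − ΔH_II = −157 kJ, so reaction I has the more negative ΔH; |ΔH_I − ΔH_II| = 157 kJ.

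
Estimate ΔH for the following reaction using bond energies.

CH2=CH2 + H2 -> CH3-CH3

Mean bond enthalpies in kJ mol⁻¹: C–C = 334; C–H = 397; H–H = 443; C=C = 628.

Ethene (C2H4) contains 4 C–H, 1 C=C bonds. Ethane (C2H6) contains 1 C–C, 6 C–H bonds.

Bonds broken (reactants):
  C–H: 4 × 397 = 1588
  C=C: 1 × 628 = 628
  H–H: 1 × 443 = 443
  Σ(broken) = 2659 kJ
Bonds formed (products):
  C–C: 1 × 334 = 334
  C–H: 6 × 397 = 2382
  Σ(formed) = 2716 kJ
ΔH = Σ(broken) − Σ(formed) = 2659 − 2716 = −57 kJ

ΔH ≈ −57 kJ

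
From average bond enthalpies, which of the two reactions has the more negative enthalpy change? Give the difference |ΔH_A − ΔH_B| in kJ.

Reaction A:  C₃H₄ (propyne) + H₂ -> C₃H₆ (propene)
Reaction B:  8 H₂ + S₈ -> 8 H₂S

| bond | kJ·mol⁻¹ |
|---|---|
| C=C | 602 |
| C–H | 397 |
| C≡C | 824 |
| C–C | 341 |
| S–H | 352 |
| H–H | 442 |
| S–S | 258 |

Reaction A:
  Bonds broken (reactants):
    C≡C: 1 × 824 = 824
    C–C: 1 × 341 = 341
    C–H: 4 × 397 = 1588
    H–H: 1 × 442 = 442
    Σ(broken) = 3195 kJ
  Bonds formed (products):
    C–C: 1 × 341 = 341
    C–H: 6 × 397 = 2382
    C=C: 1 × 602 = 602
    Σ(formed) = 3325 kJ
  ΔH_A = 3195 − 3325 = −130 kJ
Reaction B:
  Bonds broken (reactants):
    H–H: 8 × 442 = 3536
    S–S: 8 × 258 = 2064
    Σ(broken) = 5600 kJ
  Bonds formed (products):
    S–H: 16 × 352 = 5632
    Σ(formed) = 5632 kJ
  ΔH_B = 5600 − 5632 = −32 kJ
ΔH_A − ΔH_B = −98 kJ, so reaction A has the more negative ΔH; |ΔH_A − ΔH_B| = 98 kJ.

Reaction A, by 98 kJ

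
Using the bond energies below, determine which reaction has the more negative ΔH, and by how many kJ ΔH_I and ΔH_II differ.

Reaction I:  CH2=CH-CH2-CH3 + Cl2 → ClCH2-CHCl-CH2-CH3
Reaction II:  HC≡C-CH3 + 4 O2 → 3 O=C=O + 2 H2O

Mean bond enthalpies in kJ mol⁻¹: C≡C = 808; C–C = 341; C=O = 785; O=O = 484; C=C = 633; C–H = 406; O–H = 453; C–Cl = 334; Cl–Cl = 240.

Reaction II, by 1677 kJ

Reaction I:
  Bonds broken (reactants):
    C–C: 2 × 341 = 682
    C–H: 8 × 406 = 3248
    C=C: 1 × 633 = 633
    Cl–Cl: 1 × 240 = 240
    Σ(broken) = 4803 kJ
  Bonds formed (products):
    C–C: 3 × 341 = 1023
    C–Cl: 2 × 334 = 668
    C–H: 8 × 406 = 3248
    Σ(formed) = 4939 kJ
  ΔH_I = 4803 − 4939 = −136 kJ
Reaction II:
  Bonds broken (reactants):
    C≡C: 1 × 808 = 808
    C–C: 1 × 341 = 341
    C–H: 4 × 406 = 1624
    O=O: 4 × 484 = 1936
    Σ(broken) = 4709 kJ
  Bonds formed (products):
    C=O: 6 × 785 = 4710
    O–H: 4 × 453 = 1812
    Σ(formed) = 6522 kJ
  ΔH_II = 4709 − 6522 = −1813 kJ
ΔH_I − ΔH_II = +1677 kJ, so reaction II has the more negative ΔH; |ΔH_I − ΔH_II| = 1677 kJ.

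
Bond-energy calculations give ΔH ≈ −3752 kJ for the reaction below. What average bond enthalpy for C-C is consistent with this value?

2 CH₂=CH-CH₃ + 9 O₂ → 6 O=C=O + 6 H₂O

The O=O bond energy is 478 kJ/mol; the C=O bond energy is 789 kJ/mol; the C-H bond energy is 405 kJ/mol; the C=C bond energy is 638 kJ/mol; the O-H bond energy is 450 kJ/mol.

D(C-C) ≈ 339 kJ/mol

Let D be the C-C bond energy.
Σ(broken) = 2×D + 12×405 + 2×638 + 9×478 = 10438 + 2D
Σ(formed) = 12×789 + 12×450 = 14868
ΔH = Σ(broken) − Σ(formed) = (10438 + 2D) − (14868) = −4430 + 2D
Setting this equal to −3752 kJ gives 2D = 678, so D = 339 kJ/mol.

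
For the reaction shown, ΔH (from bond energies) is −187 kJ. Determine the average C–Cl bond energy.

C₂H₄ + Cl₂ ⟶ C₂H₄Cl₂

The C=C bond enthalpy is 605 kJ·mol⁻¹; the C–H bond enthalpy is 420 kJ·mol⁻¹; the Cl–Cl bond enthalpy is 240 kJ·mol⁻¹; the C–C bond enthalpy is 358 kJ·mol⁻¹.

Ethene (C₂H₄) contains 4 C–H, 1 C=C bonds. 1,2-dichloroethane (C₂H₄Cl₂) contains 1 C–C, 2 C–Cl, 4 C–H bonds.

D(C–Cl) ≈ 337 kJ/mol

Let D be the C–Cl bond energy.
Σ(broken) = 4×420 + 1×605 + 1×240 = 2525
Σ(formed) = 1×358 + 2×D + 4×420 = 2038 + 2D
ΔH = Σ(broken) − Σ(formed) = (2525) − (2038 + 2D) = +487 − 2D
Setting this equal to −187 kJ gives 2D = 674, so D = 337 kJ/mol.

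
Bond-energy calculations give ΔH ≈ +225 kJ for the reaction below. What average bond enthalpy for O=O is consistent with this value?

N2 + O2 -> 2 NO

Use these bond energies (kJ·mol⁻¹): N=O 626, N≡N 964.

Let D be the O=O bond energy.
Σ(broken) = 1×964 + 1×D = 964 + D
Σ(formed) = 2×626 = 1252
ΔH = Σ(broken) − Σ(formed) = (964 + D) − (1252) = −288 + D
Setting this equal to +225 kJ gives D = 513 kJ/mol.

D(O=O) ≈ 513 kJ/mol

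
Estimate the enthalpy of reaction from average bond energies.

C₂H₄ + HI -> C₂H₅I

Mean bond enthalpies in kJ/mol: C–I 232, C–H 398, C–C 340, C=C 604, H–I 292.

Bonds broken (reactants):
  C–H: 4 × 398 = 1592
  C=C: 1 × 604 = 604
  H–I: 1 × 292 = 292
  Σ(broken) = 2488 kJ
Bonds formed (products):
  C–C: 1 × 340 = 340
  C–H: 5 × 398 = 1990
  C–I: 1 × 232 = 232
  Σ(formed) = 2562 kJ
ΔH = Σ(broken) − Σ(formed) = 2488 − 2562 = −74 kJ

ΔH ≈ −74 kJ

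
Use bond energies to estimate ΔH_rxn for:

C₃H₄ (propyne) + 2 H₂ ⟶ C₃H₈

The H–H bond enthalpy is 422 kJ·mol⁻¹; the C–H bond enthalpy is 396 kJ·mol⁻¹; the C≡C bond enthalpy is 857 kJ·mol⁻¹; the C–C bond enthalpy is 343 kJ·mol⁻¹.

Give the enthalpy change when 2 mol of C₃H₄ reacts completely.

ΔH = −452 kJ

Bonds broken (reactants):
  C≡C: 1 × 857 = 857
  C–C: 1 × 343 = 343
  C–H: 4 × 396 = 1584
  H–H: 2 × 422 = 844
  Σ(broken) = 3628 kJ
Bonds formed (products):
  C–C: 2 × 343 = 686
  C–H: 8 × 396 = 3168
  Σ(formed) = 3854 kJ
ΔH = Σ(broken) − Σ(formed) = 3628 − 3854 = −226 kJ
For 2× the reaction as written: 2 × (−226) = −452 kJ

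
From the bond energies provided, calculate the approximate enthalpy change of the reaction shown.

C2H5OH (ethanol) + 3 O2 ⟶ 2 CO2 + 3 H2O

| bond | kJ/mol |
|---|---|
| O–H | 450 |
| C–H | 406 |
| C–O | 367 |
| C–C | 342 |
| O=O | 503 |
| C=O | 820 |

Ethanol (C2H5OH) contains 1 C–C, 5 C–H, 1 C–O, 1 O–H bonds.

Bonds broken (reactants):
  C–C: 1 × 342 = 342
  C–H: 5 × 406 = 2030
  C–O: 1 × 367 = 367
  O–H: 1 × 450 = 450
  O=O: 3 × 503 = 1509
  Σ(broken) = 4698 kJ
Bonds formed (products):
  C=O: 4 × 820 = 3280
  O–H: 6 × 450 = 2700
  Σ(formed) = 5980 kJ
ΔH = Σ(broken) − Σ(formed) = 4698 − 5980 = −1282 kJ

ΔH ≈ −1282 kJ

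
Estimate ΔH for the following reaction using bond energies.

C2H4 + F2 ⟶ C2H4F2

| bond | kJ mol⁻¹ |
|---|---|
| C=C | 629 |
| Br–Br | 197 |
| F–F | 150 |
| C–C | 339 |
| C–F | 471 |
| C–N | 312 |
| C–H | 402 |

ΔH ≈ −502 kJ

Bonds broken (reactants):
  C–H: 4 × 402 = 1608
  C=C: 1 × 629 = 629
  F–F: 1 × 150 = 150
  Σ(broken) = 2387 kJ
Bonds formed (products):
  C–C: 1 × 339 = 339
  C–F: 2 × 471 = 942
  C–H: 4 × 402 = 1608
  Σ(formed) = 2889 kJ
ΔH = Σ(broken) − Σ(formed) = 2387 − 2889 = −502 kJ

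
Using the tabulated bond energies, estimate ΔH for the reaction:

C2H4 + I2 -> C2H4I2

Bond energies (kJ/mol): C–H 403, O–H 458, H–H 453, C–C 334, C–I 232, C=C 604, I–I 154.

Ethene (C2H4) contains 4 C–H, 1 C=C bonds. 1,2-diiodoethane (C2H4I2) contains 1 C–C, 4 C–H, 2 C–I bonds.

ΔH ≈ −40 kJ

Bonds broken (reactants):
  C–H: 4 × 403 = 1612
  C=C: 1 × 604 = 604
  I–I: 1 × 154 = 154
  Σ(broken) = 2370 kJ
Bonds formed (products):
  C–C: 1 × 334 = 334
  C–H: 4 × 403 = 1612
  C–I: 2 × 232 = 464
  Σ(formed) = 2410 kJ
ΔH = Σ(broken) − Σ(formed) = 2370 − 2410 = −40 kJ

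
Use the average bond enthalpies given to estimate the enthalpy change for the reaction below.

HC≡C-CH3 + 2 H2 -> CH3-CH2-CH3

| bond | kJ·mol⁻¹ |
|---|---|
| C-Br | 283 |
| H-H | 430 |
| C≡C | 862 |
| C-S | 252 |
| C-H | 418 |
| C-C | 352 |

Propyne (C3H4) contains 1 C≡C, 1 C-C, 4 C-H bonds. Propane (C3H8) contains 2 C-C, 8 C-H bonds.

ΔH ≈ −302 kJ

Bonds broken (reactants):
  C≡C: 1 × 862 = 862
  C-C: 1 × 352 = 352
  C-H: 4 × 418 = 1672
  H-H: 2 × 430 = 860
  Σ(broken) = 3746 kJ
Bonds formed (products):
  C-C: 2 × 352 = 704
  C-H: 8 × 418 = 3344
  Σ(formed) = 4048 kJ
ΔH = Σ(broken) − Σ(formed) = 3746 − 4048 = −302 kJ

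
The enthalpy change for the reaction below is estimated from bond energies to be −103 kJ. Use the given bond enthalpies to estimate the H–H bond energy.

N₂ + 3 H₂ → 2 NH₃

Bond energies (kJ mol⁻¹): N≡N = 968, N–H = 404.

Let D be the H–H bond energy.
Σ(broken) = 3×D + 1×968 = 968 + 3D
Σ(formed) = 6×404 = 2424
ΔH = Σ(broken) − Σ(formed) = (968 + 3D) − (2424) = −1456 + 3D
Setting this equal to −103 kJ gives 3D = 1353, so D = 451 kJ/mol.

D(H–H) ≈ 451 kJ/mol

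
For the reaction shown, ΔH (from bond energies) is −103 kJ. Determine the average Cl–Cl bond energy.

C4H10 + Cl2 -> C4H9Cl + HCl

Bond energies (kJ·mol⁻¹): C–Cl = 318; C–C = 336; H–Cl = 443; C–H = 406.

Let D be the Cl–Cl bond energy.
Σ(broken) = 3×336 + 10×406 + 1×D = 5068 + D
Σ(formed) = 3×336 + 1×318 + 9×406 + 1×443 = 5423
ΔH = Σ(broken) − Σ(formed) = (5068 + D) − (5423) = −355 + D
Setting this equal to −103 kJ gives D = 252 kJ/mol.

D(Cl–Cl) ≈ 252 kJ/mol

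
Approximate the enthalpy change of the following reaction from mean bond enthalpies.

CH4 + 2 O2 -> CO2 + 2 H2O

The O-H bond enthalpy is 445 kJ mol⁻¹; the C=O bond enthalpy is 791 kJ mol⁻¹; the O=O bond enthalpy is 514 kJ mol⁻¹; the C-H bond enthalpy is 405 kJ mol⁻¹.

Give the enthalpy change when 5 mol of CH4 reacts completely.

Bonds broken (reactants):
  C-H: 4 × 405 = 1620
  O=O: 2 × 514 = 1028
  Σ(broken) = 2648 kJ
Bonds formed (products):
  C=O: 2 × 791 = 1582
  O-H: 4 × 445 = 1780
  Σ(formed) = 3362 kJ
ΔH = Σ(broken) − Σ(formed) = 2648 − 3362 = −714 kJ
For 5× the reaction as written: 5 × (−714) = −3570 kJ

ΔH = −3570 kJ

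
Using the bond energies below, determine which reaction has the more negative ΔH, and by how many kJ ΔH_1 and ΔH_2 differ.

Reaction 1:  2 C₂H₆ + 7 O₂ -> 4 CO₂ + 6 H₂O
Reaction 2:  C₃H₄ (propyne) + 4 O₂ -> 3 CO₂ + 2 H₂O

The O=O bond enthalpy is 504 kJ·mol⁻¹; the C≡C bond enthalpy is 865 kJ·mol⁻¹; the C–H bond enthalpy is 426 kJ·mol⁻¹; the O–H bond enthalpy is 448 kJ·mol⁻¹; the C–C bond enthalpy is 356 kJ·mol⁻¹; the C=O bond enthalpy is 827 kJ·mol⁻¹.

Reaction 1:
  Bonds broken (reactants):
    C–C: 2 × 356 = 712
    C–H: 12 × 426 = 5112
    O=O: 7 × 504 = 3528
    Σ(broken) = 9352 kJ
  Bonds formed (products):
    C=O: 8 × 827 = 6616
    O–H: 12 × 448 = 5376
    Σ(formed) = 11992 kJ
  ΔH_1 = 9352 − 11992 = −2640 kJ
Reaction 2:
  Bonds broken (reactants):
    C≡C: 1 × 865 = 865
    C–C: 1 × 356 = 356
    C–H: 4 × 426 = 1704
    O=O: 4 × 504 = 2016
    Σ(broken) = 4941 kJ
  Bonds formed (products):
    C=O: 6 × 827 = 4962
    O–H: 4 × 448 = 1792
    Σ(formed) = 6754 kJ
  ΔH_2 = 4941 − 6754 = −1813 kJ
ΔH_1 − ΔH_2 = −827 kJ, so reaction 1 has the more negative ΔH; |ΔH_1 − ΔH_2| = 827 kJ.

Reaction 1, by 827 kJ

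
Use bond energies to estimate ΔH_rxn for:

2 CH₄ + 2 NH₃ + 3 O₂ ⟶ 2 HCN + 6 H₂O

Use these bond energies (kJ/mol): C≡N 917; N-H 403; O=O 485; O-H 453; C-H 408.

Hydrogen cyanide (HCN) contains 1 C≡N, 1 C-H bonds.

ΔH ≈ −949 kJ

Bonds broken (reactants):
  C-H: 8 × 408 = 3264
  N-H: 6 × 403 = 2418
  O=O: 3 × 485 = 1455
  Σ(broken) = 7137 kJ
Bonds formed (products):
  C≡N: 2 × 917 = 1834
  C-H: 2 × 408 = 816
  O-H: 12 × 453 = 5436
  Σ(formed) = 8086 kJ
ΔH = Σ(broken) − Σ(formed) = 7137 − 8086 = −949 kJ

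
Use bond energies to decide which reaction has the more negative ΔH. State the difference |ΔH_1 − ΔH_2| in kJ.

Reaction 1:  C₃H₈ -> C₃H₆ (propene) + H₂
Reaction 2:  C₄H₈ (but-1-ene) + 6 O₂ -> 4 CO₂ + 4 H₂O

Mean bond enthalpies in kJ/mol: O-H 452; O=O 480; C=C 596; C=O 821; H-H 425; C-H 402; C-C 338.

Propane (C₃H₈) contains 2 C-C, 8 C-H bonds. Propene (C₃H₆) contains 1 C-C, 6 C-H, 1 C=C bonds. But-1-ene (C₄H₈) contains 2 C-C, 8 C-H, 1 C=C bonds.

Reaction 1:
  Bonds broken (reactants):
    C-C: 2 × 338 = 676
    C-H: 8 × 402 = 3216
    Σ(broken) = 3892 kJ
  Bonds formed (products):
    C-C: 1 × 338 = 338
    C-H: 6 × 402 = 2412
    C=C: 1 × 596 = 596
    H-H: 1 × 425 = 425
    Σ(formed) = 3771 kJ
  ΔH_1 = 3892 − 3771 = +121 kJ
Reaction 2:
  Bonds broken (reactants):
    C-C: 2 × 338 = 676
    C-H: 8 × 402 = 3216
    C=C: 1 × 596 = 596
    O=O: 6 × 480 = 2880
    Σ(broken) = 7368 kJ
  Bonds formed (products):
    C=O: 8 × 821 = 6568
    O-H: 8 × 452 = 3616
    Σ(formed) = 10184 kJ
  ΔH_2 = 7368 − 10184 = −2816 kJ
ΔH_1 − ΔH_2 = +2937 kJ, so reaction 2 has the more negative ΔH; |ΔH_1 − ΔH_2| = 2937 kJ.

Reaction 2, by 2937 kJ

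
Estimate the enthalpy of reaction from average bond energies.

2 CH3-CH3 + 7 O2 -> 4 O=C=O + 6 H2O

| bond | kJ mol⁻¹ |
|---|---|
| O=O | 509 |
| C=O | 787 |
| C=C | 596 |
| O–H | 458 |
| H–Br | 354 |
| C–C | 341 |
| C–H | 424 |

ΔH ≈ −2459 kJ

Bonds broken (reactants):
  C–C: 2 × 341 = 682
  C–H: 12 × 424 = 5088
  O=O: 7 × 509 = 3563
  Σ(broken) = 9333 kJ
Bonds formed (products):
  C=O: 8 × 787 = 6296
  O–H: 12 × 458 = 5496
  Σ(formed) = 11792 kJ
ΔH = Σ(broken) − Σ(formed) = 9333 − 11792 = −2459 kJ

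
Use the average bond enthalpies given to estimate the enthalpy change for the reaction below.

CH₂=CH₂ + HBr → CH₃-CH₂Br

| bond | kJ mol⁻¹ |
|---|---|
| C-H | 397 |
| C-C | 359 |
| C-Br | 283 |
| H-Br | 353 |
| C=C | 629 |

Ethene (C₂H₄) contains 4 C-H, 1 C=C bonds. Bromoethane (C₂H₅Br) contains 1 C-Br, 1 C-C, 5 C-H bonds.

Bonds broken (reactants):
  C-H: 4 × 397 = 1588
  C=C: 1 × 629 = 629
  H-Br: 1 × 353 = 353
  Σ(broken) = 2570 kJ
Bonds formed (products):
  C-Br: 1 × 283 = 283
  C-C: 1 × 359 = 359
  C-H: 5 × 397 = 1985
  Σ(formed) = 2627 kJ
ΔH = Σ(broken) − Σ(formed) = 2570 − 2627 = −57 kJ

ΔH ≈ −57 kJ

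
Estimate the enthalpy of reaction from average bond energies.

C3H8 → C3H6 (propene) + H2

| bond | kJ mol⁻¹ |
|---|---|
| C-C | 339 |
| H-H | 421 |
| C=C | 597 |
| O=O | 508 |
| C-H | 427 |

ΔH ≈ +175 kJ

Bonds broken (reactants):
  C-C: 2 × 339 = 678
  C-H: 8 × 427 = 3416
  Σ(broken) = 4094 kJ
Bonds formed (products):
  C-C: 1 × 339 = 339
  C-H: 6 × 427 = 2562
  C=C: 1 × 597 = 597
  H-H: 1 × 421 = 421
  Σ(formed) = 3919 kJ
ΔH = Σ(broken) − Σ(formed) = 4094 − 3919 = +175 kJ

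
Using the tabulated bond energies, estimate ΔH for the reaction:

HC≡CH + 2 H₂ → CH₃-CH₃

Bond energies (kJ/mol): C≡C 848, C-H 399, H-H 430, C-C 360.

Bonds broken (reactants):
  C≡C: 1 × 848 = 848
  C-H: 2 × 399 = 798
  H-H: 2 × 430 = 860
  Σ(broken) = 2506 kJ
Bonds formed (products):
  C-C: 1 × 360 = 360
  C-H: 6 × 399 = 2394
  Σ(formed) = 2754 kJ
ΔH = Σ(broken) − Σ(formed) = 2506 − 2754 = −248 kJ

ΔH ≈ −248 kJ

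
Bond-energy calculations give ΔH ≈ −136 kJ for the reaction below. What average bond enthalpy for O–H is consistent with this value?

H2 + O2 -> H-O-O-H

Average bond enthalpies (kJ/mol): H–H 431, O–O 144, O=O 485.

Let D be the O–H bond energy.
Σ(broken) = 1×431 + 1×485 = 916
Σ(formed) = 2×D + 1×144 = 144 + 2D
ΔH = Σ(broken) − Σ(formed) = (916) − (144 + 2D) = +772 − 2D
Setting this equal to −136 kJ gives 2D = 908, so D = 454 kJ/mol.

D(O–H) ≈ 454 kJ/mol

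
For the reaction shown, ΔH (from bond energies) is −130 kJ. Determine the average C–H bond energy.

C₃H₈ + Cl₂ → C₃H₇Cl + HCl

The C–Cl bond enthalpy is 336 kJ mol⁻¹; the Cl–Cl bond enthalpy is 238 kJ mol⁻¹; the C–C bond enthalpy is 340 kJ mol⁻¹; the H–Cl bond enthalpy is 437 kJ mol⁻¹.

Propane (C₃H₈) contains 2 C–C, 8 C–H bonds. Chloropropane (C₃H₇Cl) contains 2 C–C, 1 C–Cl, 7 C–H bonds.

D(C–H) ≈ 405 kJ/mol

Let D be the C–H bond energy.
Σ(broken) = 2×340 + 8×D + 1×238 = 918 + 8D
Σ(formed) = 2×340 + 1×336 + 7×D + 1×437 = 1453 + 7D
ΔH = Σ(broken) − Σ(formed) = (918 + 8D) − (1453 + 7D) = −535 + D
Setting this equal to −130 kJ gives D = 405 kJ/mol.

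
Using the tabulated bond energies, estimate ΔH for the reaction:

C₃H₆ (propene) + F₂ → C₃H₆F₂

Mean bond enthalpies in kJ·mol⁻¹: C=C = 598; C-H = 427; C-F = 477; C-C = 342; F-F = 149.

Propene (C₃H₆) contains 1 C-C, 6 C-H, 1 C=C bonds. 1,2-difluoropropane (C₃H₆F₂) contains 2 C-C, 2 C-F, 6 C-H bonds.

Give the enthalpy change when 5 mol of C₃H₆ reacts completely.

ΔH = −2745 kJ

Bonds broken (reactants):
  C-C: 1 × 342 = 342
  C-H: 6 × 427 = 2562
  C=C: 1 × 598 = 598
  F-F: 1 × 149 = 149
  Σ(broken) = 3651 kJ
Bonds formed (products):
  C-C: 2 × 342 = 684
  C-F: 2 × 477 = 954
  C-H: 6 × 427 = 2562
  Σ(formed) = 4200 kJ
ΔH = Σ(broken) − Σ(formed) = 3651 − 4200 = −549 kJ
For 5× the reaction as written: 5 × (−549) = −2745 kJ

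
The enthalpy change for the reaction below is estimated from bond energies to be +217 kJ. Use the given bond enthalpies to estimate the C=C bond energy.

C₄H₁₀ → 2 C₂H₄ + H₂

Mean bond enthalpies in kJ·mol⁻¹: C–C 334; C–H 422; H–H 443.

Let D be the C=C bond energy.
Σ(broken) = 3×334 + 10×422 = 5222
Σ(formed) = 8×422 + 2×D + 1×443 = 3819 + 2D
ΔH = Σ(broken) − Σ(formed) = (5222) − (3819 + 2D) = +1403 − 2D
Setting this equal to +217 kJ gives 2D = 1186, so D = 593 kJ/mol.

D(C=C) ≈ 593 kJ/mol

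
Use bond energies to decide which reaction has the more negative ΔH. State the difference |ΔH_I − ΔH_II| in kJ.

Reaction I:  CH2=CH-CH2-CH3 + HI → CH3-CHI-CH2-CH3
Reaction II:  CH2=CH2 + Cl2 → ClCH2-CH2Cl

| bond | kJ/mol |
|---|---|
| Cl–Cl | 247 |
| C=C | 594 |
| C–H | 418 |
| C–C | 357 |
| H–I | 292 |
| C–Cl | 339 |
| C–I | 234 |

Reaction I:
  Bonds broken (reactants):
    C–C: 2 × 357 = 714
    C–H: 8 × 418 = 3344
    C=C: 1 × 594 = 594
    H–I: 1 × 292 = 292
    Σ(broken) = 4944 kJ
  Bonds formed (products):
    C–C: 3 × 357 = 1071
    C–H: 9 × 418 = 3762
    C–I: 1 × 234 = 234
    Σ(formed) = 5067 kJ
  ΔH_I = 4944 − 5067 = −123 kJ
Reaction II:
  Bonds broken (reactants):
    C–H: 4 × 418 = 1672
    C=C: 1 × 594 = 594
    Cl–Cl: 1 × 247 = 247
    Σ(broken) = 2513 kJ
  Bonds formed (products):
    C–C: 1 × 357 = 357
    C–Cl: 2 × 339 = 678
    C–H: 4 × 418 = 1672
    Σ(formed) = 2707 kJ
  ΔH_II = 2513 − 2707 = −194 kJ
ΔH_I − ΔH_II = +71 kJ, so reaction II has the more negative ΔH; |ΔH_I − ΔH_II| = 71 kJ.

Reaction II, by 71 kJ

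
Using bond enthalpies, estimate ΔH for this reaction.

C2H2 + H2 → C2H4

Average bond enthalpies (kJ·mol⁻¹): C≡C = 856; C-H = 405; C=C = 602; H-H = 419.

Bonds broken (reactants):
  C≡C: 1 × 856 = 856
  C-H: 2 × 405 = 810
  H-H: 1 × 419 = 419
  Σ(broken) = 2085 kJ
Bonds formed (products):
  C-H: 4 × 405 = 1620
  C=C: 1 × 602 = 602
  Σ(formed) = 2222 kJ
ΔH = Σ(broken) − Σ(formed) = 2085 − 2222 = −137 kJ

ΔH ≈ −137 kJ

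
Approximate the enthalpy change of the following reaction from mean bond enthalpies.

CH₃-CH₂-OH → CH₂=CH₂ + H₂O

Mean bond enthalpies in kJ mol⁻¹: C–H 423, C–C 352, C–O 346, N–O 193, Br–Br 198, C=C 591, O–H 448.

Bonds broken (reactants):
  C–C: 1 × 352 = 352
  C–H: 5 × 423 = 2115
  C–O: 1 × 346 = 346
  O–H: 1 × 448 = 448
  Σ(broken) = 3261 kJ
Bonds formed (products):
  C–H: 4 × 423 = 1692
  C=C: 1 × 591 = 591
  O–H: 2 × 448 = 896
  Σ(formed) = 3179 kJ
ΔH = Σ(broken) − Σ(formed) = 3261 − 3179 = +82 kJ

ΔH ≈ +82 kJ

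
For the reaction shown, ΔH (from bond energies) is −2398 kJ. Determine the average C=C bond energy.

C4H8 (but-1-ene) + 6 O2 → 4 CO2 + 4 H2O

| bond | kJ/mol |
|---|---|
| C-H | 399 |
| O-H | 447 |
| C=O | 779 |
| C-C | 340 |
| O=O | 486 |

D(C=C) ≈ 622 kJ/mol

Let D be the C=C bond energy.
Σ(broken) = 2×340 + 8×399 + 1×D + 6×486 = 6788 + D
Σ(formed) = 8×779 + 8×447 = 9808
ΔH = Σ(broken) − Σ(formed) = (6788 + D) − (9808) = −3020 + D
Setting this equal to −2398 kJ gives D = 622 kJ/mol.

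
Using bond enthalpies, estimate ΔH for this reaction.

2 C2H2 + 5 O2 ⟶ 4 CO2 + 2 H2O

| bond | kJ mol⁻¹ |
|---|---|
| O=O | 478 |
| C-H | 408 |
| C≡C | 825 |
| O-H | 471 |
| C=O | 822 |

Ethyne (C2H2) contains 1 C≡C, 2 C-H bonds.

Bonds broken (reactants):
  C≡C: 2 × 825 = 1650
  C-H: 4 × 408 = 1632
  O=O: 5 × 478 = 2390
  Σ(broken) = 5672 kJ
Bonds formed (products):
  C=O: 8 × 822 = 6576
  O-H: 4 × 471 = 1884
  Σ(formed) = 8460 kJ
ΔH = Σ(broken) − Σ(formed) = 5672 − 8460 = −2788 kJ

ΔH ≈ −2788 kJ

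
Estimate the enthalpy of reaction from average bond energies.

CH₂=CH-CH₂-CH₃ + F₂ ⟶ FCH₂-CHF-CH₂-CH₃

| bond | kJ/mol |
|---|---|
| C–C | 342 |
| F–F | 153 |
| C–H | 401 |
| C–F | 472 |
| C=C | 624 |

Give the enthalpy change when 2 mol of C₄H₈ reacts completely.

ΔH = −1018 kJ

Bonds broken (reactants):
  C–C: 2 × 342 = 684
  C–H: 8 × 401 = 3208
  C=C: 1 × 624 = 624
  F–F: 1 × 153 = 153
  Σ(broken) = 4669 kJ
Bonds formed (products):
  C–C: 3 × 342 = 1026
  C–F: 2 × 472 = 944
  C–H: 8 × 401 = 3208
  Σ(formed) = 5178 kJ
ΔH = Σ(broken) − Σ(formed) = 4669 − 5178 = −509 kJ
For 2× the reaction as written: 2 × (−509) = −1018 kJ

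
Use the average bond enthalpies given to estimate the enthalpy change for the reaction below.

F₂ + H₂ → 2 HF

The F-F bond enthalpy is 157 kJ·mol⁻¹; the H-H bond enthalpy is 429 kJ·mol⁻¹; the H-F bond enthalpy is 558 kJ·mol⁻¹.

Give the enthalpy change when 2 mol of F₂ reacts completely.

ΔH = −1060 kJ

Bonds broken (reactants):
  F-F: 1 × 157 = 157
  H-H: 1 × 429 = 429
  Σ(broken) = 586 kJ
Bonds formed (products):
  H-F: 2 × 558 = 1116
  Σ(formed) = 1116 kJ
ΔH = Σ(broken) − Σ(formed) = 586 − 1116 = −530 kJ
For 2× the reaction as written: 2 × (−530) = −1060 kJ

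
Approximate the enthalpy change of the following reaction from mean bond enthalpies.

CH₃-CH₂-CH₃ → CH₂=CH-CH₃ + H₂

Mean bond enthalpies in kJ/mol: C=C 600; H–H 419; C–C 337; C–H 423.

Bonds broken (reactants):
  C–C: 2 × 337 = 674
  C–H: 8 × 423 = 3384
  Σ(broken) = 4058 kJ
Bonds formed (products):
  C–C: 1 × 337 = 337
  C–H: 6 × 423 = 2538
  C=C: 1 × 600 = 600
  H–H: 1 × 419 = 419
  Σ(formed) = 3894 kJ
ΔH = Σ(broken) − Σ(formed) = 4058 − 3894 = +164 kJ

ΔH ≈ +164 kJ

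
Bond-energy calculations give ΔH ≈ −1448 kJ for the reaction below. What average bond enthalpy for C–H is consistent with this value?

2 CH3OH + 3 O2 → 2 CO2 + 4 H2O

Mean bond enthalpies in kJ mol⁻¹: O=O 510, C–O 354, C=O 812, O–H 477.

D(C–H) ≈ 404 kJ/mol

Let D be the C–H bond energy.
Σ(broken) = 6×D + 2×354 + 2×477 + 3×510 = 3192 + 6D
Σ(formed) = 4×812 + 8×477 = 7064
ΔH = Σ(broken) − Σ(formed) = (3192 + 6D) − (7064) = −3872 + 6D
Setting this equal to −1448 kJ gives 6D = 2424, so D = 404 kJ/mol.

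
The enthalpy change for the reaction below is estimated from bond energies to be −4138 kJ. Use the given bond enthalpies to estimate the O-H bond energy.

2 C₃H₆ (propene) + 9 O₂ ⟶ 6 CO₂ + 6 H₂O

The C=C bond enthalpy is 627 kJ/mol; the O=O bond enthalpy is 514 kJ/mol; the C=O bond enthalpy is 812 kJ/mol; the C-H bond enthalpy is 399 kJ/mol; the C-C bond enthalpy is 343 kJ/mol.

D(O-H) ≈ 479 kJ/mol

Let D be the O-H bond energy.
Σ(broken) = 2×343 + 12×399 + 2×627 + 9×514 = 11354
Σ(formed) = 12×812 + 12×D = 9744 + 12D
ΔH = Σ(broken) − Σ(formed) = (11354) − (9744 + 12D) = +1610 − 12D
Setting this equal to −4138 kJ gives 12D = 5748, so D = 479 kJ/mol.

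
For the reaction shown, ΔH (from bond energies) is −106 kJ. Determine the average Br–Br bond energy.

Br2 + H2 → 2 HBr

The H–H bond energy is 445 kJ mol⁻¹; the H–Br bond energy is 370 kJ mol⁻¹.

D(Br–Br) ≈ 189 kJ/mol

Let D be the Br–Br bond energy.
Σ(broken) = 1×D + 1×445 = 445 + D
Σ(formed) = 2×370 = 740
ΔH = Σ(broken) − Σ(formed) = (445 + D) − (740) = −295 + D
Setting this equal to −106 kJ gives D = 189 kJ/mol.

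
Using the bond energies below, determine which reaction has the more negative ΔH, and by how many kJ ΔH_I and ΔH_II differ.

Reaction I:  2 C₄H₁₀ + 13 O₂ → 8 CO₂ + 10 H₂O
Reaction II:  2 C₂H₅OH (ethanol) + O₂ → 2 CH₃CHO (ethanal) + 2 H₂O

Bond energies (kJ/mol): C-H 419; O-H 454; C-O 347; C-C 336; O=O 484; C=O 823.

Reaction I:
  Bonds broken (reactants):
    C-C: 6 × 336 = 2016
    C-H: 20 × 419 = 8380
    O=O: 13 × 484 = 6292
    Σ(broken) = 16688 kJ
  Bonds formed (products):
    C=O: 16 × 823 = 13168
    O-H: 20 × 454 = 9080
    Σ(formed) = 22248 kJ
  ΔH_I = 16688 − 22248 = −5560 kJ
Reaction II:
  Bonds broken (reactants):
    C-C: 2 × 336 = 672
    C-H: 10 × 419 = 4190
    C-O: 2 × 347 = 694
    O-H: 2 × 454 = 908
    O=O: 1 × 484 = 484
    Σ(broken) = 6948 kJ
  Bonds formed (products):
    C-C: 2 × 336 = 672
    C-H: 8 × 419 = 3352
    C=O: 2 × 823 = 1646
    O-H: 4 × 454 = 1816
    Σ(formed) = 7486 kJ
  ΔH_II = 6948 − 7486 = −538 kJ
ΔH_I − ΔH_II = −5022 kJ, so reaction I has the more negative ΔH; |ΔH_I − ΔH_II| = 5022 kJ.

Reaction I, by 5022 kJ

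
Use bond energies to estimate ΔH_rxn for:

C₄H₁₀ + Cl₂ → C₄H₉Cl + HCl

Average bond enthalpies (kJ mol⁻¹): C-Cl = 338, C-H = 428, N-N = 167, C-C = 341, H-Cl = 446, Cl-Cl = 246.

Bonds broken (reactants):
  C-C: 3 × 341 = 1023
  C-H: 10 × 428 = 4280
  Cl-Cl: 1 × 246 = 246
  Σ(broken) = 5549 kJ
Bonds formed (products):
  C-C: 3 × 341 = 1023
  C-Cl: 1 × 338 = 338
  C-H: 9 × 428 = 3852
  H-Cl: 1 × 446 = 446
  Σ(formed) = 5659 kJ
ΔH = Σ(broken) − Σ(formed) = 5549 − 5659 = −110 kJ

ΔH ≈ −110 kJ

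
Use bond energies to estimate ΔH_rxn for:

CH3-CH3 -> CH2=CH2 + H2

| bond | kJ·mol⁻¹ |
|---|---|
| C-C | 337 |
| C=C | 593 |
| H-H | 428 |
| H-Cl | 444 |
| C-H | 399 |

Bonds broken (reactants):
  C-C: 1 × 337 = 337
  C-H: 6 × 399 = 2394
  Σ(broken) = 2731 kJ
Bonds formed (products):
  C-H: 4 × 399 = 1596
  C=C: 1 × 593 = 593
  H-H: 1 × 428 = 428
  Σ(formed) = 2617 kJ
ΔH = Σ(broken) − Σ(formed) = 2731 − 2617 = +114 kJ

ΔH ≈ +114 kJ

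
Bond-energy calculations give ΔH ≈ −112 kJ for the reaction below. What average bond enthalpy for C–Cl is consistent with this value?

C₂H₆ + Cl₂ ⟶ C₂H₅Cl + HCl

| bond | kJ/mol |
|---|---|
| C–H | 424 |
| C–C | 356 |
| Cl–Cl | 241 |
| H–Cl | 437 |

Let D be the C–Cl bond energy.
Σ(broken) = 1×356 + 6×424 + 1×241 = 3141
Σ(formed) = 1×356 + 1×D + 5×424 + 1×437 = 2913 + D
ΔH = Σ(broken) − Σ(formed) = (3141) − (2913 + D) = +228 − D
Setting this equal to −112 kJ gives D = 340 kJ/mol.

D(C–Cl) ≈ 340 kJ/mol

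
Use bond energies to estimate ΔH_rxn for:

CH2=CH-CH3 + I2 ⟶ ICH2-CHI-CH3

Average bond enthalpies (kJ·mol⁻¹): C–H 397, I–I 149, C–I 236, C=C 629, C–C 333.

Bonds broken (reactants):
  C–C: 1 × 333 = 333
  C–H: 6 × 397 = 2382
  C=C: 1 × 629 = 629
  I–I: 1 × 149 = 149
  Σ(broken) = 3493 kJ
Bonds formed (products):
  C–C: 2 × 333 = 666
  C–H: 6 × 397 = 2382
  C–I: 2 × 236 = 472
  Σ(formed) = 3520 kJ
ΔH = Σ(broken) − Σ(formed) = 3493 − 3520 = −27 kJ

ΔH ≈ −27 kJ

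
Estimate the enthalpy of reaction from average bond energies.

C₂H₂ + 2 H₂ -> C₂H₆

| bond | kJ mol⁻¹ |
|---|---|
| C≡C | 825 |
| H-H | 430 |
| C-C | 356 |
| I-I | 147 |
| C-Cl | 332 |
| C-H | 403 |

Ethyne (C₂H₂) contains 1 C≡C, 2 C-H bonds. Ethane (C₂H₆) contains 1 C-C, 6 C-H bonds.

Bonds broken (reactants):
  C≡C: 1 × 825 = 825
  C-H: 2 × 403 = 806
  H-H: 2 × 430 = 860
  Σ(broken) = 2491 kJ
Bonds formed (products):
  C-C: 1 × 356 = 356
  C-H: 6 × 403 = 2418
  Σ(formed) = 2774 kJ
ΔH = Σ(broken) − Σ(formed) = 2491 − 2774 = −283 kJ

ΔH ≈ −283 kJ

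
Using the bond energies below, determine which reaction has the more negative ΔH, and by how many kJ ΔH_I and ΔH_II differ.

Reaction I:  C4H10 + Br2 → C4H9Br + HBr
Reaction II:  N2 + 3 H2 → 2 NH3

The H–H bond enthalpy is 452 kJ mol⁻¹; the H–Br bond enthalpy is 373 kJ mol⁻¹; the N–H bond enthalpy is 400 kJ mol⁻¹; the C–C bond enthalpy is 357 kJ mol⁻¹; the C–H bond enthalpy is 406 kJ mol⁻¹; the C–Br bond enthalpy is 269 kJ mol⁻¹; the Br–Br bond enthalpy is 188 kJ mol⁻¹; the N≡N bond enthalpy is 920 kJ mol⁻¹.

Reaction I:
  Bonds broken (reactants):
    Br–Br: 1 × 188 = 188
    C–C: 3 × 357 = 1071
    C–H: 10 × 406 = 4060
    Σ(broken) = 5319 kJ
  Bonds formed (products):
    C–Br: 1 × 269 = 269
    C–C: 3 × 357 = 1071
    C–H: 9 × 406 = 3654
    H–Br: 1 × 373 = 373
    Σ(formed) = 5367 kJ
  ΔH_I = 5319 − 5367 = −48 kJ
Reaction II:
  Bonds broken (reactants):
    H–H: 3 × 452 = 1356
    N≡N: 1 × 920 = 920
    Σ(broken) = 2276 kJ
  Bonds formed (products):
    N–H: 6 × 400 = 2400
    Σ(formed) = 2400 kJ
  ΔH_II = 2276 − 2400 = −124 kJ
ΔH_I − ΔH_II = +76 kJ, so reaction II has the more negative ΔH; |ΔH_I − ΔH_II| = 76 kJ.

Reaction II, by 76 kJ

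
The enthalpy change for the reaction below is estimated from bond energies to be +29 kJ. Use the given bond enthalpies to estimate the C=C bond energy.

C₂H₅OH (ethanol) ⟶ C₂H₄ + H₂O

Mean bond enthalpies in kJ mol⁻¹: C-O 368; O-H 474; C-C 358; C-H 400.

Let D be the C=C bond energy.
Σ(broken) = 1×358 + 5×400 + 1×368 + 1×474 = 3200
Σ(formed) = 4×400 + 1×D + 2×474 = 2548 + D
ΔH = Σ(broken) − Σ(formed) = (3200) − (2548 + D) = +652 − D
Setting this equal to +29 kJ gives D = 623 kJ/mol.

D(C=C) ≈ 623 kJ/mol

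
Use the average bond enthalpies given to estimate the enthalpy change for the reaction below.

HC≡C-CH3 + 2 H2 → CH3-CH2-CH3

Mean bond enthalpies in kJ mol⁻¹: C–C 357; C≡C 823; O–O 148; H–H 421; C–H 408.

ΔH ≈ −324 kJ

Bonds broken (reactants):
  C≡C: 1 × 823 = 823
  C–C: 1 × 357 = 357
  C–H: 4 × 408 = 1632
  H–H: 2 × 421 = 842
  Σ(broken) = 3654 kJ
Bonds formed (products):
  C–C: 2 × 357 = 714
  C–H: 8 × 408 = 3264
  Σ(formed) = 3978 kJ
ΔH = Σ(broken) − Σ(formed) = 3654 − 3978 = −324 kJ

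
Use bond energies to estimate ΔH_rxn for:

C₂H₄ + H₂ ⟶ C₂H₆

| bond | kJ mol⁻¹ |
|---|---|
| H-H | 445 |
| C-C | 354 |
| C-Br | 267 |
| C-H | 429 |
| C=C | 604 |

Bonds broken (reactants):
  C-H: 4 × 429 = 1716
  C=C: 1 × 604 = 604
  H-H: 1 × 445 = 445
  Σ(broken) = 2765 kJ
Bonds formed (products):
  C-C: 1 × 354 = 354
  C-H: 6 × 429 = 2574
  Σ(formed) = 2928 kJ
ΔH = Σ(broken) − Σ(formed) = 2765 − 2928 = −163 kJ

ΔH ≈ −163 kJ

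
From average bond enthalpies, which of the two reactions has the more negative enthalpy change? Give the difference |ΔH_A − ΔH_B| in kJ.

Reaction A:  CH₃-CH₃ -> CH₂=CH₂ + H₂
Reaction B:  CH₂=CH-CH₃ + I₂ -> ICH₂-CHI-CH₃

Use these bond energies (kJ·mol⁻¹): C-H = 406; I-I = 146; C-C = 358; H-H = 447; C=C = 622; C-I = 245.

Reaction A:
  Bonds broken (reactants):
    C-C: 1 × 358 = 358
    C-H: 6 × 406 = 2436
    Σ(broken) = 2794 kJ
  Bonds formed (products):
    C-H: 4 × 406 = 1624
    C=C: 1 × 622 = 622
    H-H: 1 × 447 = 447
    Σ(formed) = 2693 kJ
  ΔH_A = 2794 − 2693 = +101 kJ
Reaction B:
  Bonds broken (reactants):
    C-C: 1 × 358 = 358
    C-H: 6 × 406 = 2436
    C=C: 1 × 622 = 622
    I-I: 1 × 146 = 146
    Σ(broken) = 3562 kJ
  Bonds formed (products):
    C-C: 2 × 358 = 716
    C-H: 6 × 406 = 2436
    C-I: 2 × 245 = 490
    Σ(formed) = 3642 kJ
  ΔH_B = 3562 − 3642 = −80 kJ
ΔH_A − ΔH_B = +181 kJ, so reaction B has the more negative ΔH; |ΔH_A − ΔH_B| = 181 kJ.

Reaction B, by 181 kJ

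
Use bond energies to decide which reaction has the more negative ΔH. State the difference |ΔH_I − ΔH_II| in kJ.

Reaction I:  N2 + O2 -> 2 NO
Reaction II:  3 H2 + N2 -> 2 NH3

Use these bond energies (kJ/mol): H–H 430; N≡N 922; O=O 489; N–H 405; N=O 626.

Reaction I:
  Bonds broken (reactants):
    N≡N: 1 × 922 = 922
    O=O: 1 × 489 = 489
    Σ(broken) = 1411 kJ
  Bonds formed (products):
    N=O: 2 × 626 = 1252
    Σ(formed) = 1252 kJ
  ΔH_I = 1411 − 1252 = +159 kJ
Reaction II:
  Bonds broken (reactants):
    H–H: 3 × 430 = 1290
    N≡N: 1 × 922 = 922
    Σ(broken) = 2212 kJ
  Bonds formed (products):
    N–H: 6 × 405 = 2430
    Σ(formed) = 2430 kJ
  ΔH_II = 2212 − 2430 = −218 kJ
ΔH_I − ΔH_II = +377 kJ, so reaction II has the more negative ΔH; |ΔH_I − ΔH_II| = 377 kJ.

Reaction II, by 377 kJ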